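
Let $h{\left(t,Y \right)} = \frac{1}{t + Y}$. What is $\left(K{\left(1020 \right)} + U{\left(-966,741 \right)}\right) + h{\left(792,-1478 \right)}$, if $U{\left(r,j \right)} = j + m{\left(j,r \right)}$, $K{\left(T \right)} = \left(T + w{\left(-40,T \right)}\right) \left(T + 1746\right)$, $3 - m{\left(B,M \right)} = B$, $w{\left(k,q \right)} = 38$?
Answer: $\frac{2007531665}{686} \approx 2.9264 \cdot 10^{6}$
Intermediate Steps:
$h{\left(t,Y \right)} = \frac{1}{Y + t}$
$m{\left(B,M \right)} = 3 - B$
$K{\left(T \right)} = \left(38 + T\right) \left(1746 + T\right)$ ($K{\left(T \right)} = \left(T + 38\right) \left(T + 1746\right) = \left(38 + T\right) \left(1746 + T\right)$)
$U{\left(r,j \right)} = 3$ ($U{\left(r,j \right)} = j - \left(-3 + j\right) = 3$)
$\left(K{\left(1020 \right)} + U{\left(-966,741 \right)}\right) + h{\left(792,-1478 \right)} = \left(\left(66348 + 1020^{2} + 1784 \cdot 1020\right) + 3\right) + \frac{1}{-1478 + 792} = \left(\left(66348 + 1040400 + 1819680\right) + 3\right) + \frac{1}{-686} = \left(2926428 + 3\right) - \frac{1}{686} = 2926431 - \frac{1}{686} = \frac{2007531665}{686}$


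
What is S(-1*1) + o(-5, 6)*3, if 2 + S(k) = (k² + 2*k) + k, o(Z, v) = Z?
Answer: -19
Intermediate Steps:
S(k) = -2 + k² + 3*k (S(k) = -2 + ((k² + 2*k) + k) = -2 + (k² + 3*k) = -2 + k² + 3*k)
S(-1*1) + o(-5, 6)*3 = (-2 + (-1*1)² + 3*(-1*1)) - 5*3 = (-2 + (-1)² + 3*(-1)) - 15 = (-2 + 1 - 3) - 15 = -4 - 15 = -19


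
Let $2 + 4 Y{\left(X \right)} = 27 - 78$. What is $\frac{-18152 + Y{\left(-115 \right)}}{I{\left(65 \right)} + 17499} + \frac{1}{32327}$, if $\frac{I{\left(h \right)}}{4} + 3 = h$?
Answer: $- \frac{2348841159}{2294829076} \approx -1.0235$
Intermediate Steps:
$Y{\left(X \right)} = - \frac{53}{4}$ ($Y{\left(X \right)} = - \frac{1}{2} + \frac{27 - 78}{4} = - \frac{1}{2} + \frac{1}{4} \left(-51\right) = - \frac{1}{2} - \frac{51}{4} = - \frac{53}{4}$)
$I{\left(h \right)} = -12 + 4 h$
$\frac{-18152 + Y{\left(-115 \right)}}{I{\left(65 \right)} + 17499} + \frac{1}{32327} = \frac{-18152 - \frac{53}{4}}{\left(-12 + 4 \cdot 65\right) + 17499} + \frac{1}{32327} = - \frac{72661}{4 \left(\left(-12 + 260\right) + 17499\right)} + \frac{1}{32327} = - \frac{72661}{4 \left(248 + 17499\right)} + \frac{1}{32327} = - \frac{72661}{4 \cdot 17747} + \frac{1}{32327} = \left(- \frac{72661}{4}\right) \frac{1}{17747} + \frac{1}{32327} = - \frac{72661}{70988} + \frac{1}{32327} = - \frac{2348841159}{2294829076}$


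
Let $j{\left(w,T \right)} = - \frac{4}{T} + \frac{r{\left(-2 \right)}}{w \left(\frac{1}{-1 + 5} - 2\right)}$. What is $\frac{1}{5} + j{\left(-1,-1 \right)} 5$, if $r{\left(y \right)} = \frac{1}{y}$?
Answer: $\frac{657}{35} \approx 18.771$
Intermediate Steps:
$j{\left(w,T \right)} = - \frac{4}{T} + \frac{2}{7 w}$ ($j{\left(w,T \right)} = - \frac{4}{T} + \frac{1}{\left(-2\right) w \left(\frac{1}{-1 + 5} - 2\right)} = - \frac{4}{T} - \frac{1}{2 w \left(\frac{1}{4} - 2\right)} = - \frac{4}{T} - \frac{1}{2 w \left(- \frac{7}{4}\right)} = - \frac{4}{T} - \frac{1}{2 \left(- \frac{7 w}{4}\right)} = - \frac{4}{T} - \frac{\left(- \frac{4}{7}\right) \frac{1}{w}}{2} = - \frac{4}{T} + \frac{2}{7 w}$)
$\frac{1}{5} + j{\left(-1,-1 \right)} 5 = \frac{1}{5} + \left(- \frac{4}{-1} + \frac{2}{7 \left(-1\right)}\right) 5 = \frac{1}{5} + \left(\left(-4\right) \left(-1\right) + \frac{2}{7} \left(-1\right)\right) 5 = \frac{1}{5} + \left(4 - \frac{2}{7}\right) 5 = \frac{1}{5} + \frac{26}{7} \cdot 5 = \frac{1}{5} + \frac{130}{7} = \frac{657}{35}$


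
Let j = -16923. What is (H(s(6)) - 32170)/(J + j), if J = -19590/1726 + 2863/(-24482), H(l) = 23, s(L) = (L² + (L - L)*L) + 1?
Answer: 679200723002/357790840577 ≈ 1.8983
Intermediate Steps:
s(L) = 1 + L² (s(L) = (L² + 0*L) + 1 = (L² + 0) + 1 = L² + 1 = 1 + L²)
J = -242271959/21127966 (J = -19590*1/1726 + 2863*(-1/24482) = -9795/863 - 2863/24482 = -242271959/21127966 ≈ -11.467)
(H(s(6)) - 32170)/(J + j) = (23 - 32170)/(-242271959/21127966 - 16923) = -32147/(-357790840577/21127966) = -32147*(-21127966/357790840577) = 679200723002/357790840577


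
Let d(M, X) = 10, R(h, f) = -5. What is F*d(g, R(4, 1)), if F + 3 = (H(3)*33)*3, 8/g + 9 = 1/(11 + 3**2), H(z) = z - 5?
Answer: -2010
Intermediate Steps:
H(z) = -5 + z
g = -160/179 (g = 8/(-9 + 1/(11 + 3**2)) = 8/(-9 + 1/(11 + 9)) = 8/(-9 + 1/20) = 8/(-179/20) = 8*(-20/179) = -160/179 ≈ -0.89386)
F = -201 (F = -3 + ((-5 + 3)*33)*3 = -3 - 2*33*3 = -3 - 66*3 = -3 - 198 = -201)
F*d(g, R(4, 1)) = -201*10 = -2010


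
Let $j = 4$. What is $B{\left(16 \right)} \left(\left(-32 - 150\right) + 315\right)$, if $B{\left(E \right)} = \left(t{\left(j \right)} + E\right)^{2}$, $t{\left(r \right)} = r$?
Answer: $53200$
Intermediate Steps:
$B{\left(E \right)} = \left(4 + E\right)^{2}$
$B{\left(16 \right)} \left(\left(-32 - 150\right) + 315\right) = \left(4 + 16\right)^{2} \left(\left(-32 - 150\right) + 315\right) = 20^{2} \left(\left(-32 - 150\right) + 315\right) = 400 \left(-182 + 315\right) = 400 \cdot 133 = 53200$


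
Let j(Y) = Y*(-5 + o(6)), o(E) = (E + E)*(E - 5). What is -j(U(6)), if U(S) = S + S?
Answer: -84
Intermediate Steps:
U(S) = 2*S
o(E) = 2*E*(-5 + E) (o(E) = (2*E)*(-5 + E) = 2*E*(-5 + E))
j(Y) = 7*Y (j(Y) = Y*(-5 + 2*6*(-5 + 6)) = Y*(-5 + 2*6*1) = Y*(-5 + 12) = Y*7 = 7*Y)
-j(U(6)) = -7*2*6 = -7*12 = -1*84 = -84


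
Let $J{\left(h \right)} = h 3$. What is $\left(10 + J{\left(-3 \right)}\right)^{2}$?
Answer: $1$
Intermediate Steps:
$J{\left(h \right)} = 3 h$
$\left(10 + J{\left(-3 \right)}\right)^{2} = \left(10 + 3 \left(-3\right)\right)^{2} = \left(10 - 9\right)^{2} = 1^{2} = 1$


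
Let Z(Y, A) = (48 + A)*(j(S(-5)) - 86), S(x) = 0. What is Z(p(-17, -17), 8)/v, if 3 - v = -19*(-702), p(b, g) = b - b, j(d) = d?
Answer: 688/1905 ≈ 0.36116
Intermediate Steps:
p(b, g) = 0
Z(Y, A) = -4128 - 86*A (Z(Y, A) = (48 + A)*(0 - 86) = (48 + A)*(-86) = -4128 - 86*A)
v = -13335 (v = 3 - (-19)*(-702) = 3 - 1*13338 = 3 - 13338 = -13335)
Z(p(-17, -17), 8)/v = (-4128 - 86*8)/(-13335) = (-4128 - 688)*(-1/13335) = -4816*(-1/13335) = 688/1905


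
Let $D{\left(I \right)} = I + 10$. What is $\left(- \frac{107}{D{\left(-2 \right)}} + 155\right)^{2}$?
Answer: $\frac{1283689}{64} \approx 20058.0$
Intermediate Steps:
$D{\left(I \right)} = 10 + I$
$\left(- \frac{107}{D{\left(-2 \right)}} + 155\right)^{2} = \left(- \frac{107}{10 - 2} + 155\right)^{2} = \left(- \frac{107}{8} + 155\right)^{2} = \left(\frac{1133}{8}\right)^{2} = \frac{1283689}{64}$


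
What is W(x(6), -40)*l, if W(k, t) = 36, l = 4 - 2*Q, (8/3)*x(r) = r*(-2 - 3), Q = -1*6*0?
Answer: 144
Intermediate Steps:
Q = 0 (Q = -6*0 = 0)
x(r) = -15*r/8 (x(r) = 3*(r*(-2 - 3))/8 = 3*(r*(-5))/8 = 3*(-5*r)/8 = -15*r/8)
l = 4 (l = 4 - 2*0 = 4 + 0 = 4)
W(x(6), -40)*l = 36*4 = 144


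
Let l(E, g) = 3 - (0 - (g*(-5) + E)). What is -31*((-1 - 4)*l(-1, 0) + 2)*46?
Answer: 11408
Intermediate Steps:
l(E, g) = 3 + E - 5*g (l(E, g) = 3 - (0 - (-5*g + E)) = 3 - (0 - (E - 5*g)) = 3 - (0 + (-E + 5*g)) = 3 - (-E + 5*g) = 3 + (E - 5*g) = 3 + E - 5*g)
-31*((-1 - 4)*l(-1, 0) + 2)*46 = -31*((-1 - 4)*(3 - 1 - 5*0) + 2)*46 = -31*(-5*(3 - 1 + 0) + 2)*46 = -31*(-5*2 + 2)*46 = -31*(-10 + 2)*46 = -31*(-8)*46 = 248*46 = 11408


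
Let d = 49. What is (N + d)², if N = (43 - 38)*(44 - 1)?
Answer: 69696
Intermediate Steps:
N = 215 (N = 5*43 = 215)
(N + d)² = (215 + 49)² = 264² = 69696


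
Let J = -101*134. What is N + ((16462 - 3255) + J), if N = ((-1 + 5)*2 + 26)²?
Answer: 829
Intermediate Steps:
J = -13534
N = 1156 (N = (4*2 + 26)² = (8 + 26)² = 34² = 1156)
N + ((16462 - 3255) + J) = 1156 + ((16462 - 3255) - 13534) = 1156 + (13207 - 13534) = 1156 - 327 = 829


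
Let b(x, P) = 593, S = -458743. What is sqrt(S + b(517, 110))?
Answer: 35*I*sqrt(374) ≈ 676.87*I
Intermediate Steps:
sqrt(S + b(517, 110)) = sqrt(-458743 + 593) = sqrt(-458150) = 35*I*sqrt(374)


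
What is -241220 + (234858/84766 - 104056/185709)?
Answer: -1898602197410627/7870904547 ≈ -2.4122e+5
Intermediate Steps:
-241220 + (234858/84766 - 104056/185709) = -241220 + (234858*(1/84766) - 104056*1/185709) = -241220 + (117429/42383 - 104056/185709) = -241220 + 17397416713/7870904547 = -1898602197410627/7870904547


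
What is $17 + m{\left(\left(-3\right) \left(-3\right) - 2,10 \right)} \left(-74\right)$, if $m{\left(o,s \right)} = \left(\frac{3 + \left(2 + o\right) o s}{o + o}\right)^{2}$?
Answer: $- \frac{14823827}{98} \approx -1.5126 \cdot 10^{5}$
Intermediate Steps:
$m{\left(o,s \right)} = \frac{\left(3 + o s \left(2 + o\right)\right)^{2}}{4 o^{2}}$ ($m{\left(o,s \right)} = \left(\frac{3 + o s \left(2 + o\right)}{2 o}\right)^{2} = \frac{\left(3 + o s \left(2 + o\right)\right)^{2}}{4 o^{2}}$)
$17 + m{\left(\left(-3\right) \left(-3\right) - 2,10 \right)} \left(-74\right) = 17 + \frac{\left(3 + 10 \left(\left(-3\right) \left(-3\right) - 2\right)^{2} + 2 \left(\left(-3\right) \left(-3\right) - 2\right) 10\right)^{2}}{4 \left(\left(-3\right) \left(-3\right) - 2\right)^{2}} \left(-74\right) = 17 + \frac{\left(3 + 10 \left(9 - 2\right)^{2} + 2 \left(9 - 2\right) 10\right)^{2}}{4 \left(9 - 2\right)^{2}} \left(-74\right) = 17 + \frac{\left(3 + 10 \cdot 7^{2} + 2 \cdot 7 \cdot 10\right)^{2}}{4 \cdot 49} \left(-74\right) = 17 + \frac{1}{4} \cdot \frac{1}{49} \left(3 + 10 \cdot 49 + 140\right)^{2} \left(-74\right) = 17 + \frac{1}{4} \cdot \frac{1}{49} \left(3 + 490 + 140\right)^{2} \left(-74\right) = 17 + \frac{1}{4} \cdot \frac{1}{49} \cdot 633^{2} \left(-74\right) = 17 + \frac{1}{4} \cdot \frac{1}{49} \cdot 400689 \left(-74\right) = 17 + \frac{400689}{196} \left(-74\right) = 17 - \frac{14825493}{98} = - \frac{14823827}{98}$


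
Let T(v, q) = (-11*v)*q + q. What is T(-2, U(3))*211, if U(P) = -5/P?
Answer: -24265/3 ≈ -8088.3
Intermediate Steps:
T(v, q) = q - 11*q*v (T(v, q) = -11*q*v + q = q - 11*q*v)
T(-2, U(3))*211 = ((-5/3)*(1 - 11*(-2)))*211 = ((-5*⅓)*(1 + 22))*211 = -5/3*23*211 = -115/3*211 = -24265/3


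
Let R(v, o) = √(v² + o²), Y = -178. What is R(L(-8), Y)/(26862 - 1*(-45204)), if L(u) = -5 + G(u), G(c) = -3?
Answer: √7937/36033 ≈ 0.0024725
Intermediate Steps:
L(u) = -8 (L(u) = -5 - 3 = -8)
R(v, o) = √(o² + v²)
R(L(-8), Y)/(26862 - 1*(-45204)) = √((-178)² + (-8)²)/(26862 - 1*(-45204)) = √(31684 + 64)/(26862 + 45204) = √31748/72066 = (2*√7937)*(1/72066) = √7937/36033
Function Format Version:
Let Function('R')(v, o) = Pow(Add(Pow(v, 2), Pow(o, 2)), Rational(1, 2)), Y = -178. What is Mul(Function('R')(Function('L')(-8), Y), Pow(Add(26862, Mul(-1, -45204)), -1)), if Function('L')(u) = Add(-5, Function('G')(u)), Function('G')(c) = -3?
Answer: Mul(Rational(1, 36033), Pow(7937, Rational(1, 2))) ≈ 0.0024725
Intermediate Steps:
Function('L')(u) = -8 (Function('L')(u) = Add(-5, -3) = -8)
Function('R')(v, o) = Pow(Add(Pow(o, 2), Pow(v, 2)), Rational(1, 2))
Mul(Function('R')(Function('L')(-8), Y), Pow(Add(26862, Mul(-1, -45204)), -1)) = Mul(Pow(Add(Pow(-178, 2), Pow(-8, 2)), Rational(1, 2)), Pow(Add(26862, Mul(-1, -45204)), -1)) = Mul(Pow(Add(31684, 64), Rational(1, 2)), Pow(Add(26862, 45204), -1)) = Mul(Pow(31748, Rational(1, 2)), Pow(72066, -1)) = Mul(Mul(2, Pow(7937, Rational(1, 2))), Rational(1, 72066)) = Mul(Rational(1, 36033), Pow(7937, Rational(1, 2)))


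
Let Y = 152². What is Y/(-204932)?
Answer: -5776/51233 ≈ -0.11274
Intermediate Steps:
Y = 23104
Y/(-204932) = 23104/(-204932) = 23104*(-1/204932) = -5776/51233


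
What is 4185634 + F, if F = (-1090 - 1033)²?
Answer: 8692763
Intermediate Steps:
F = 4507129 (F = (-2123)² = 4507129)
4185634 + F = 4185634 + 4507129 = 8692763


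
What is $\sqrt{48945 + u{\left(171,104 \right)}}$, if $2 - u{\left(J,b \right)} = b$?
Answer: $27 \sqrt{67} \approx 221.0$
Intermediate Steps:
$u{\left(J,b \right)} = 2 - b$
$\sqrt{48945 + u{\left(171,104 \right)}} = \sqrt{48945 + \left(2 - 104\right)} = \sqrt{48945 - 102} = \sqrt{48843} = 27 \sqrt{67}$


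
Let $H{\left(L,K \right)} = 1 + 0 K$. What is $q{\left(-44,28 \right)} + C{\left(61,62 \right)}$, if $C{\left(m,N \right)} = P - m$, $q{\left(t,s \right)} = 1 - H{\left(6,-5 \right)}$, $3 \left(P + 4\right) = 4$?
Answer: $- \frac{191}{3} \approx -63.667$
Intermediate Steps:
$H{\left(L,K \right)} = 1$ ($H{\left(L,K \right)} = 1 + 0 = 1$)
$P = - \frac{8}{3}$ ($P = -4 + \frac{1}{3} \cdot 4 = -4 + \frac{4}{3} = - \frac{8}{3} \approx -2.6667$)
$q{\left(t,s \right)} = 0$ ($q{\left(t,s \right)} = 1 - 1 = 0$)
$C{\left(m,N \right)} = - \frac{8}{3} - m$
$q{\left(-44,28 \right)} + C{\left(61,62 \right)} = 0 - \frac{191}{3} = - \frac{191}{3}$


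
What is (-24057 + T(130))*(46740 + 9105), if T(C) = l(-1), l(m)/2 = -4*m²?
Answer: -1343909925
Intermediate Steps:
l(m) = -8*m² (l(m) = 2*(-4*m²) = -8*m²)
T(C) = -8 (T(C) = -8*(-1)² = -8*1 = -8)
(-24057 + T(130))*(46740 + 9105) = (-24057 - 8)*(46740 + 9105) = -24065*55845 = -1343909925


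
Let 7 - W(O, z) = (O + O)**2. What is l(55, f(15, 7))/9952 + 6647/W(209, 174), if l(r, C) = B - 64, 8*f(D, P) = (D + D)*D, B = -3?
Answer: -77856983/1738783584 ≈ -0.044777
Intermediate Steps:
f(D, P) = D**2/4 (f(D, P) = ((D + D)*D)/8 = ((2*D)*D)/8 = (2*D**2)/8 = D**2/4)
l(r, C) = -67 (l(r, C) = -3 - 64 = -67)
W(O, z) = 7 - 4*O**2 (W(O, z) = 7 - (O + O)**2 = 7 - (2*O)**2 = 7 - 4*O**2)
l(55, f(15, 7))/9952 + 6647/W(209, 174) = -67/9952 + 6647/(7 - 4*209**2) = -67*1/9952 + 6647/(7 - 4*43681) = -67/9952 + 6647/(7 - 174724) = -67/9952 + 6647/(-174717) = -67/9952 + 6647*(-1/174717) = -67/9952 - 6647/174717 = -77856983/1738783584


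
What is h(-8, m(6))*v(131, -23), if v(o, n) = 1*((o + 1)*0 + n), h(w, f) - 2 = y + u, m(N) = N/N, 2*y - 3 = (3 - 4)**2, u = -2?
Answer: -46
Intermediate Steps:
y = 2 (y = 3/2 + (3 - 4)**2/2 = 3/2 + (1/2)*(-1)**2 = 3/2 + (1/2)*1 = 3/2 + 1/2 = 2)
m(N) = 1
h(w, f) = 2 (h(w, f) = 2 + (2 - 2) = 2 + 0 = 2)
v(o, n) = n (v(o, n) = 1*((1 + o)*0 + n) = 1*(0 + n) = 1*n = n)
h(-8, m(6))*v(131, -23) = 2*(-23) = -46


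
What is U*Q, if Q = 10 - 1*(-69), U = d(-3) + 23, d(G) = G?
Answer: 1580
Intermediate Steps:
U = 20 (U = -3 + 23 = 20)
Q = 79 (Q = 10 + 69 = 79)
U*Q = 20*79 = 1580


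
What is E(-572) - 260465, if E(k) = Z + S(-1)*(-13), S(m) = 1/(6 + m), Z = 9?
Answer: -1302293/5 ≈ -2.6046e+5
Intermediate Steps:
E(k) = 32/5 (E(k) = 9 - 13/(6 - 1) = 9 - 13/5 = 32/5)
E(-572) - 260465 = 32/5 - 260465 = -1302293/5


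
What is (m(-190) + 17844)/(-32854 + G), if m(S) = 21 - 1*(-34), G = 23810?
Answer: -2557/1292 ≈ -1.9791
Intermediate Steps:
m(S) = 55 (m(S) = 21 + 34 = 55)
(m(-190) + 17844)/(-32854 + G) = (55 + 17844)/(-32854 + 23810) = 17899/(-9044) = 17899*(-1/9044) = -2557/1292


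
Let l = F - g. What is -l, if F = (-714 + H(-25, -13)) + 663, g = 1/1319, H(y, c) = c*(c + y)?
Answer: -584316/1319 ≈ -443.00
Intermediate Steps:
g = 1/1319 ≈ 0.00075815
F = 443 (F = (-714 - 13*(-13 - 25)) + 663 = (-714 - 13*(-38)) + 663 = (-714 + 494) + 663 = -220 + 663 = 443)
l = 584316/1319 (l = 443 - 1*1/1319 = 443 - 1/1319 = 584316/1319 ≈ 443.00)
-l = -1*584316/1319 = -584316/1319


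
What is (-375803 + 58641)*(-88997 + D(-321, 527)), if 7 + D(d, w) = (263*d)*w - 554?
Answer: 14139233880598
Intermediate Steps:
D(d, w) = -561 + 263*d*w (D(d, w) = -7 + ((263*d)*w - 554) = -7 + (263*d*w - 554) = -7 + (-554 + 263*d*w) = -561 + 263*d*w)
(-375803 + 58641)*(-88997 + D(-321, 527)) = (-375803 + 58641)*(-88997 + (-561 + 263*(-321)*527)) = -317162*(-88997 + (-561 - 44490921)) = -317162*(-88997 - 44491482) = -317162*(-44580479) = 14139233880598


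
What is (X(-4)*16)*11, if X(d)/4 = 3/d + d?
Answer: -3344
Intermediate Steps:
X(d) = 4*d + 12/d (X(d) = 4*(3/d + d) = 4*(d + 3/d) = 4*d + 12/d)
(X(-4)*16)*11 = ((4*(-4) + 12/(-4))*16)*11 = ((-16 + 12*(-¼))*16)*11 = ((-16 - 3)*16)*11 = -19*16*11 = -304*11 = -3344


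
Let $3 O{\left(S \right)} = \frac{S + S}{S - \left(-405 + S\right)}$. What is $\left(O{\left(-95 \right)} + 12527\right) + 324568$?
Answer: $\frac{81914047}{243} \approx 3.371 \cdot 10^{5}$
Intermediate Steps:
$O{\left(S \right)} = \frac{2 S}{1215}$ ($O{\left(S \right)} = \frac{\left(S + S\right) \frac{1}{S - \left(-405 + S\right)}}{3} = \frac{2 S \frac{1}{405}}{3} = \frac{\frac{2}{405} S}{3} = \frac{2 S}{1215}$)
$\left(O{\left(-95 \right)} + 12527\right) + 324568 = \left(\frac{2}{1215} \left(-95\right) + 12527\right) + 324568 = \left(- \frac{38}{243} + 12527\right) + 324568 = \frac{3044023}{243} + 324568 = \frac{81914047}{243}$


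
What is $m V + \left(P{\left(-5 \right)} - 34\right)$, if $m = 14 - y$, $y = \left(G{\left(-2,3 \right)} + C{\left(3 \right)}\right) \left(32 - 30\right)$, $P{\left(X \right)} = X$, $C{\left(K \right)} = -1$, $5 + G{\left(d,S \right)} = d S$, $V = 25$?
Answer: $911$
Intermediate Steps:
$G{\left(d,S \right)} = -5 + S d$ ($G{\left(d,S \right)} = -5 + d S = -5 + S d$)
$y = -24$ ($y = \left(\left(-5 + 3 \left(-2\right)\right) - 1\right) \left(32 - 30\right) = \left(\left(-5 - 6\right) - 1\right) 2 = \left(-11 - 1\right) 2 = \left(-12\right) 2 = -24$)
$m = 38$ ($m = 14 - -24 = 14 + 24 = 38$)
$m V + \left(P{\left(-5 \right)} - 34\right) = 38 \cdot 25 - 39 = 950 - 39 = 911$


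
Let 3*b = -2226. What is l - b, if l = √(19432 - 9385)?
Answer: 742 + √10047 ≈ 842.23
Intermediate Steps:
b = -742 (b = (⅓)*(-2226) = -742)
l = √10047 ≈ 100.23
l - b = √10047 - 1*(-742) = √10047 + 742 = 742 + √10047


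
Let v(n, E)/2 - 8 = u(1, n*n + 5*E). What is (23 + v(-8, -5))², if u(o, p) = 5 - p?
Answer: 841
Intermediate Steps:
v(n, E) = 26 - 10*E - 2*n² (v(n, E) = 16 + 2*(5 - (n*n + 5*E)) = 16 + 2*(5 - (n² + 5*E)) = 16 + 2*(5 + (-n² - 5*E)) = 16 + 2*(5 - n² - 5*E) = 16 + (10 - 10*E - 2*n²) = 26 - 10*E - 2*n²)
(23 + v(-8, -5))² = (23 + (26 - 10*(-5) - 2*(-8)²))² = (23 + (26 + 50 - 2*64))² = (23 + (26 + 50 - 128))² = (23 - 52)² = (-29)² = 841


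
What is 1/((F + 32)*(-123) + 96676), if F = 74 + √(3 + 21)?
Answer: 41819/3497475974 + 123*√6/3497475974 ≈ 1.2043e-5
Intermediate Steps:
F = 74 + 2*√6 (F = 74 + √24 = 74 + 2*√6 ≈ 78.899)
1/((F + 32)*(-123) + 96676) = 1/(((74 + 2*√6) + 32)*(-123) + 96676) = 1/((106 + 2*√6)*(-123) + 96676) = 1/((-13038 - 246*√6) + 96676) = 1/(83638 - 246*√6)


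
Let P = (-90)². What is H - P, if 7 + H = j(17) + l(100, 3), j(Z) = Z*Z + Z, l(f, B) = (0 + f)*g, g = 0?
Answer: -7801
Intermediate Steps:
l(f, B) = 0 (l(f, B) = (0 + f)*0 = f*0 = 0)
j(Z) = Z + Z² (j(Z) = Z² + Z = Z + Z²)
P = 8100
H = 299 (H = -7 + (17*(1 + 17) + 0) = -7 + (17*18 + 0) = -7 + (306 + 0) = -7 + 306 = 299)
H - P = 299 - 1*8100 = 299 - 8100 = -7801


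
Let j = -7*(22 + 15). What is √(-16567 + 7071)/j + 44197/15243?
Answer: 44197/15243 - 2*I*√2374/259 ≈ 2.8995 - 0.37625*I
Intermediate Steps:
j = -259 (j = -7*37 = -259)
√(-16567 + 7071)/j + 44197/15243 = √(-16567 + 7071)/(-259) + 44197/15243 = √(-9496)*(-1/259) + 44197*(1/15243) = (2*I*√2374)*(-1/259) + 44197/15243 = -2*I*√2374/259 + 44197/15243 = 44197/15243 - 2*I*√2374/259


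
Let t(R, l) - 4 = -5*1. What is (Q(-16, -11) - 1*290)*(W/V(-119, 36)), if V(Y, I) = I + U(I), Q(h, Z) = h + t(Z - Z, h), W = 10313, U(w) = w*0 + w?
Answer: -3166091/72 ≈ -43974.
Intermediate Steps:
t(R, l) = -1 (t(R, l) = 4 - 5*1 = 4 - 5 = -1)
U(w) = w (U(w) = 0 + w = w)
Q(h, Z) = -1 + h (Q(h, Z) = h - 1 = -1 + h)
V(Y, I) = 2*I (V(Y, I) = I + I = 2*I)
(Q(-16, -11) - 1*290)*(W/V(-119, 36)) = ((-1 - 16) - 1*290)*(10313/((2*36))) = (-17 - 290)*(10313/72) = -3166091/72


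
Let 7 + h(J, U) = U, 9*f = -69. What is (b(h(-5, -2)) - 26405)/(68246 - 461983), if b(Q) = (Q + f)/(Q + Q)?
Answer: 712910/10630899 ≈ 0.067060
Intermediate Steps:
f = -23/3 (f = (1/9)*(-69) = -23/3 ≈ -7.6667)
h(J, U) = -7 + U
b(Q) = (-23/3 + Q)/(2*Q) (b(Q) = (Q - 23/3)/(Q + Q) = (-23/3 + Q)/((2*Q)) = (-23/3 + Q)*(1/(2*Q)) = (-23/3 + Q)/(2*Q))
(b(h(-5, -2)) - 26405)/(68246 - 461983) = ((-23 + 3*(-7 - 2))/(6*(-7 - 2)) - 26405)/(68246 - 461983) = ((1/6)*(-23 + 3*(-9))/(-9) - 26405)/(-393737) = ((1/6)*(-1/9)*(-23 - 27) - 26405)*(-1/393737) = ((1/6)*(-1/9)*(-50) - 26405)*(-1/393737) = (25/27 - 26405)*(-1/393737) = -712910/27*(-1/393737) = 712910/10630899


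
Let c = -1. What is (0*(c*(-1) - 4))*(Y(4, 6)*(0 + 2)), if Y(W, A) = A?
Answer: 0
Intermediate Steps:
(0*(c*(-1) - 4))*(Y(4, 6)*(0 + 2)) = (0*(-1*(-1) - 4))*(6*(0 + 2)) = (0*(1 - 4))*(6*2) = (0*(-3))*12 = 0*12 = 0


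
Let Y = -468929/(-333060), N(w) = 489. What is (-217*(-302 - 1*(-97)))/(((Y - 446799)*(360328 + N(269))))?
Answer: -14816174100/53693324265670987 ≈ -2.7594e-7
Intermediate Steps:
Y = 468929/333060 (Y = -468929*(-1/333060) = 468929/333060 ≈ 1.4079)
(-217*(-302 - 1*(-97)))/(((Y - 446799)*(360328 + N(269)))) = (-217*(-302 - 1*(-97)))/(((468929/333060 - 446799)*(360328 + 489))) = (-217*(-302 + 97))/((-148810406011/333060*360817)) = (-217*(-205))/(-53693324265670987/333060) = 44485*(-333060/53693324265670987) = -14816174100/53693324265670987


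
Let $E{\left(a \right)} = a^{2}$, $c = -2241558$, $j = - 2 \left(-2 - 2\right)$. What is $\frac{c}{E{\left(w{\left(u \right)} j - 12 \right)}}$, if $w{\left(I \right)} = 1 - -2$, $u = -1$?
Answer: $- \frac{124531}{8} \approx -15566.0$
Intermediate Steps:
$j = 8$ ($j = \left(-2\right) \left(-4\right) = 8$)
$w{\left(I \right)} = 3$ ($w{\left(I \right)} = 1 + 2 = 3$)
$\frac{c}{E{\left(w{\left(u \right)} j - 12 \right)}} = - \frac{2241558}{\left(3 \cdot 8 - 12\right)^{2}} = - \frac{2241558}{\left(24 - 12\right)^{2}} = - \frac{2241558}{12^{2}} = - \frac{2241558}{144} = \left(-2241558\right) \frac{1}{144} = - \frac{124531}{8}$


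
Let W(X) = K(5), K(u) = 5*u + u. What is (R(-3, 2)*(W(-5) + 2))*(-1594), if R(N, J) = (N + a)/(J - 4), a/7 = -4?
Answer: -790624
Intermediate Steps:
a = -28 (a = 7*(-4) = -28)
K(u) = 6*u
W(X) = 30 (W(X) = 6*5 = 30)
R(N, J) = (-28 + N)/(-4 + J) (R(N, J) = (N - 28)/(J - 4) = (-28 + N)/(-4 + J))
(R(-3, 2)*(W(-5) + 2))*(-1594) = (((-28 - 3)/(-4 + 2))*(30 + 2))*(-1594) = ((-31/(-2))*32)*(-1594) = (-½*(-31)*32)*(-1594) = ((31/2)*32)*(-1594) = 496*(-1594) = -790624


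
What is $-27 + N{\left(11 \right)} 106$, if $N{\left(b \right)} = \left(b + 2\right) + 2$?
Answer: $1563$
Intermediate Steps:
$N{\left(b \right)} = 4 + b$ ($N{\left(b \right)} = \left(2 + b\right) + 2 = 4 + b$)
$-27 + N{\left(11 \right)} 106 = -27 + \left(4 + 11\right) 106 = -27 + 15 \cdot 106 = -27 + 1590 = 1563$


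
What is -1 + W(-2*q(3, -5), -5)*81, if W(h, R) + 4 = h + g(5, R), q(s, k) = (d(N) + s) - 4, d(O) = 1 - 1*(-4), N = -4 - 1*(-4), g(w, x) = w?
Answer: -568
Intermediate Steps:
N = 0 (N = -4 + 4 = 0)
d(O) = 5 (d(O) = 1 + 4 = 5)
q(s, k) = 1 + s (q(s, k) = (5 + s) - 4 = 1 + s)
W(h, R) = 1 + h (W(h, R) = -4 + (h + 5) = -4 + (5 + h) = 1 + h)
-1 + W(-2*q(3, -5), -5)*81 = -1 + (1 - 2*(1 + 3))*81 = -1 + (1 - 2*4)*81 = -1 + (1 - 8)*81 = -1 - 7*81 = -1 - 567 = -568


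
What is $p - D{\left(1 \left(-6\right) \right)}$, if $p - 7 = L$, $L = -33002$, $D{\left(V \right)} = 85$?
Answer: $-33080$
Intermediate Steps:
$p = -32995$ ($p = 7 - 33002 = -32995$)
$p - D{\left(1 \left(-6\right) \right)} = -32995 - 85 = -33080$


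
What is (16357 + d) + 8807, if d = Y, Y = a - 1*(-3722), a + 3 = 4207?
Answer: 33090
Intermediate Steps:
a = 4204 (a = -3 + 4207 = 4204)
Y = 7926 (Y = 4204 - 1*(-3722) = 4204 + 3722 = 7926)
d = 7926
(16357 + d) + 8807 = (16357 + 7926) + 8807 = 24283 + 8807 = 33090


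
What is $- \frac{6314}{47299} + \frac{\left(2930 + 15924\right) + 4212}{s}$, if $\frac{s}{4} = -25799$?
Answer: $- \frac{124469877}{348647686} \approx -0.35701$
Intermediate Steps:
$s = -103196$ ($s = 4 \left(-25799\right) = -103196$)
$- \frac{6314}{47299} + \frac{\left(2930 + 15924\right) + 4212}{s} = - \frac{6314}{47299} + \frac{\left(2930 + 15924\right) + 4212}{-103196} = \left(-6314\right) \frac{1}{47299} + \left(18854 + 4212\right) \left(- \frac{1}{103196}\right) = - \frac{902}{6757} + 23066 \left(- \frac{1}{103196}\right) = - \frac{902}{6757} - \frac{11533}{51598} = - \frac{124469877}{348647686}$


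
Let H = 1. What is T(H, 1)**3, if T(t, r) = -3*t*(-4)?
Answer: 1728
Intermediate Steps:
T(t, r) = 12*t
T(H, 1)**3 = (12*1)**3 = 12**3 = 1728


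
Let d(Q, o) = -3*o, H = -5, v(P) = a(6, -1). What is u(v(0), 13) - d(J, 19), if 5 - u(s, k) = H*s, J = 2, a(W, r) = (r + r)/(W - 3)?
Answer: 176/3 ≈ 58.667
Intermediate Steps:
a(W, r) = 2*r/(-3 + W) (a(W, r) = (2*r)/(-3 + W) = 2*r/(-3 + W))
v(P) = -⅔ (v(P) = 2*(-1)/(-3 + 6) = 2*(-1)/3 = 2*(-1)*(⅓) = -⅔)
u(s, k) = 5 + 5*s (u(s, k) = 5 - (-5)*s = 5 + 5*s)
u(v(0), 13) - d(J, 19) = (5 + 5*(-⅔)) - (-3)*19 = (5 - 10/3) - 1*(-57) = 5/3 + 57 = 176/3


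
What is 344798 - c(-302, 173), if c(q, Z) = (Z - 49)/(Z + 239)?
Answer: 35514163/103 ≈ 3.4480e+5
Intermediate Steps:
c(q, Z) = (-49 + Z)/(239 + Z)
344798 - c(-302, 173) = 344798 - (-49 + 173)/(239 + 173) = 344798 - 124/412 = 344798 - 1*31/103 = 344798 - 31/103 = 35514163/103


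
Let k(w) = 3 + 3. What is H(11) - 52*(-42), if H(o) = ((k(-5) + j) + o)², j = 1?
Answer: 2508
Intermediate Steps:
k(w) = 6
H(o) = (7 + o)² (H(o) = ((6 + 1) + o)² = (7 + o)²)
H(11) - 52*(-42) = (7 + 11)² - 52*(-42) = 18² + 2184 = 324 + 2184 = 2508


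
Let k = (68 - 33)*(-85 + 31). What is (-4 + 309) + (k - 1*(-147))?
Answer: -1438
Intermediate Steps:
k = -1890 (k = 35*(-54) = -1890)
(-4 + 309) + (k - 1*(-147)) = (-4 + 309) + (-1890 - 1*(-147)) = 305 + (-1890 + 147) = 305 - 1743 = -1438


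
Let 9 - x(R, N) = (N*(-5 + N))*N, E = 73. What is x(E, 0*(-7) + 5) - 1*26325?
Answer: -26316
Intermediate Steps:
x(R, N) = 9 - N²*(-5 + N) (x(R, N) = 9 - N*(-5 + N)*N = 9 - N²*(-5 + N))
x(E, 0*(-7) + 5) - 1*26325 = (9 - (0*(-7) + 5)³ + 5*(0*(-7) + 5)²) - 1*26325 = (9 - (0 + 5)³ + 5*(0 + 5)²) - 26325 = (9 - 1*5³ + 5*5²) - 26325 = (9 - 1*125 + 5*25) - 26325 = (9 - 125 + 125) - 26325 = 9 - 26325 = -26316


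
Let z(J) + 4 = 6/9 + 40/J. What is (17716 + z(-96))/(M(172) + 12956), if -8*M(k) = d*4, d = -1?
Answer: 70849/51826 ≈ 1.3671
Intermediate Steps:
M(k) = 1/2 (M(k) = -(-1)*4/8 = -1/8*(-4) = 1/2)
z(J) = -10/3 + 40/J (z(J) = -4 + (6/9 + 40/J) = -4 + (6*(1/9) + 40/J) = -4 + (2/3 + 40/J) = -10/3 + 40/J)
(17716 + z(-96))/(M(172) + 12956) = (17716 + (-10/3 + 40/(-96)))/(1/2 + 12956) = (17716 + (-10/3 + 40*(-1/96)))/(25913/2) = (17716 + (-10/3 - 5/12))*(2/25913) = (17716 - 15/4)*(2/25913) = (70849/4)*(2/25913) = 70849/51826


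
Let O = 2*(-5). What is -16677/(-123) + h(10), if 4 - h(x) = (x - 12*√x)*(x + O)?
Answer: 5723/41 ≈ 139.59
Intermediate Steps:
O = -10
h(x) = 4 - (-10 + x)*(x - 12*√x) (h(x) = 4 - (x - 12*√x)*(x - 10) = 4 - (x - 12*√x)*(-10 + x) = 4 - (-10 + x)*(x - 12*√x))
-16677/(-123) + h(10) = -16677/(-123) + (4 - 1*10² - 120*√10 + 10*10 + 12*10^(3/2)) = -16677*(-1)/123 + (4 - 1*100 - 120*√10 + 100 + 12*(10*√10)) = -109*(-51/41) + (4 - 100 - 120*√10 + 100 + 120*√10) = 5559/41 + 4 = 5723/41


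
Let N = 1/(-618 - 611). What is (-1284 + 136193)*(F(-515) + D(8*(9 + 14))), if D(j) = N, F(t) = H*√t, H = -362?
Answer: -134909/1229 - 48837058*I*√515 ≈ -109.77 - 1.1083e+9*I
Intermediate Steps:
F(t) = -362*√t
N = -1/1229 (N = 1/(-1229) = -1/1229 ≈ -0.00081367)
D(j) = -1/1229
(-1284 + 136193)*(F(-515) + D(8*(9 + 14))) = (-1284 + 136193)*(-362*I*√515 - 1/1229) = 134909*(-362*I*√515 - 1/1229) = 134909*(-1/1229 - 362*I*√515) = -134909/1229 - 48837058*I*√515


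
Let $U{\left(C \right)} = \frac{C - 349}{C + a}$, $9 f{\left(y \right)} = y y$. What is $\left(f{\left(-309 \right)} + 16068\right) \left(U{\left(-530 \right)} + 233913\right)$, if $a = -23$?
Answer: $\frac{492971020848}{79} \approx 6.2401 \cdot 10^{9}$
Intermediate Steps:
$f{\left(y \right)} = \frac{y^{2}}{9}$ ($f{\left(y \right)} = \frac{y y}{9} = \frac{y^{2}}{9}$)
$U{\left(C \right)} = \frac{-349 + C}{-23 + C}$ ($U{\left(C \right)} = \frac{C - 349}{C - 23} = \frac{-349 + C}{-23 + C}$)
$\left(f{\left(-309 \right)} + 16068\right) \left(U{\left(-530 \right)} + 233913\right) = \left(\frac{\left(-309\right)^{2}}{9} + 16068\right) \left(\frac{-349 - 530}{-23 - 530} + 233913\right) = \left(\frac{1}{9} \cdot 95481 + 16068\right) \left(\frac{1}{-553} \left(-879\right) + 233913\right) = \left(10609 + 16068\right) \left(\left(- \frac{1}{553}\right) \left(-879\right) + 233913\right) = 26677 \left(\frac{879}{553} + 233913\right) = 26677 \cdot \frac{129354768}{553} = \frac{492971020848}{79}$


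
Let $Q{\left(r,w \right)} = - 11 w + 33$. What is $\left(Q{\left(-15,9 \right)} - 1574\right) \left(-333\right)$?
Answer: $546120$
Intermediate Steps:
$Q{\left(r,w \right)} = 33 - 11 w$
$\left(Q{\left(-15,9 \right)} - 1574\right) \left(-333\right) = \left(\left(33 - 99\right) - 1574\right) \left(-333\right) = \left(-66 - 1574\right) \left(-333\right) = \left(-1640\right) \left(-333\right) = 546120$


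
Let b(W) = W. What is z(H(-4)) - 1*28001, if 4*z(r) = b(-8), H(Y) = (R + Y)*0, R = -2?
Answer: -28003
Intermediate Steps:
H(Y) = 0 (H(Y) = (-2 + Y)*0 = 0)
z(r) = -2 (z(r) = (¼)*(-8) = -2)
z(H(-4)) - 1*28001 = -2 - 1*28001 = -2 - 28001 = -28003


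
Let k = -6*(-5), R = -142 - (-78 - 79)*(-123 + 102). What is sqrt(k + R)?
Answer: I*sqrt(3409) ≈ 58.387*I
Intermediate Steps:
R = -3439 (R = -142 - (-157)*(-21) = -142 - 1*3297 = -142 - 3297 = -3439)
k = 30
sqrt(k + R) = sqrt(30 - 3439) = sqrt(-3409) = I*sqrt(3409)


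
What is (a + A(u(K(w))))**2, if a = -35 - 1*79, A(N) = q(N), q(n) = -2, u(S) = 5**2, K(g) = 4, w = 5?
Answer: 13456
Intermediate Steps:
u(S) = 25
A(N) = -2
a = -114 (a = -35 - 79 = -114)
(a + A(u(K(w))))**2 = (-114 - 2)**2 = (-116)**2 = 13456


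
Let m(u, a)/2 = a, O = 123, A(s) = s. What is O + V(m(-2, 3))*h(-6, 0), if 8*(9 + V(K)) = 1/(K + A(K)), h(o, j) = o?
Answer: 2831/16 ≈ 176.94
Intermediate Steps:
m(u, a) = 2*a
V(K) = -9 + 1/(16*K) (V(K) = -9 + 1/(8*(K + K)) = -9 + 1/(8*((2*K))) = -9 + (1/(2*K))/8 = -9 + 1/(16*K))
O + V(m(-2, 3))*h(-6, 0) = 123 + (-9 + 1/(16*((2*3))))*(-6) = 123 + (-9 + (1/16)/6)*(-6) = 123 + (-9 + (1/16)*(⅙))*(-6) = 123 + (-9 + 1/96)*(-6) = 123 - 863/96*(-6) = 123 + 863/16 = 2831/16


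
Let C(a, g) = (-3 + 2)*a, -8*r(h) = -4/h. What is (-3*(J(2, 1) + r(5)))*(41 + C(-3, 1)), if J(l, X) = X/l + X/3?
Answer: -616/5 ≈ -123.20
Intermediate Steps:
r(h) = 1/(2*h) (r(h) = -(-1)/(2*h) = 1/(2*h))
J(l, X) = X/3 + X/l (J(l, X) = X/l + X*(⅓) = X/l + X/3 = X/3 + X/l)
C(a, g) = -a
(-3*(J(2, 1) + r(5)))*(41 + C(-3, 1)) = (-3*(((⅓)*1 + 1/2) + (½)/5))*(41 - 1*(-3)) = (-3*((⅓ + 1*(½)) + (½)*(⅕)))*(41 + 3) = -3*((⅓ + ½) + ⅒)*44 = -3*(⅚ + ⅒)*44 = -3*14/15*44 = -14/5*44 = -616/5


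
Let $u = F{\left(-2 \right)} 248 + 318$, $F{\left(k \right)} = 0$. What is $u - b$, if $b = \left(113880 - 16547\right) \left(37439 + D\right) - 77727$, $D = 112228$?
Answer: $-14567460066$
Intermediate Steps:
$u = 318$ ($u = 0 \cdot 248 + 318 = 0 + 318 = 318$)
$b = 14567460384$ ($b = \left(113880 - 16547\right) \left(37439 + 112228\right) - 77727 = 97333 \cdot 149667 - 77727 = 14567538111 - 77727 = 14567460384$)
$u - b = 318 - 14567460384 = -14567460066$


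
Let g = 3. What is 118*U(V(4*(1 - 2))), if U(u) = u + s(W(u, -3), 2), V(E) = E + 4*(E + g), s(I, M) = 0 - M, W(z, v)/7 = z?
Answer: -1180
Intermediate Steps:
W(z, v) = 7*z
s(I, M) = -M
V(E) = 12 + 5*E (V(E) = E + 4*(E + 3) = E + 4*(3 + E) = E + (12 + 4*E) = 12 + 5*E)
U(u) = -2 + u (U(u) = u - 1*2 = u - 2 = -2 + u)
118*U(V(4*(1 - 2))) = 118*(-2 + (12 + 5*(4*(1 - 2)))) = 118*(-2 + (12 + 5*(4*(-1)))) = 118*(-2 + (12 + 5*(-4))) = 118*(-2 + (12 - 20)) = 118*(-2 - 8) = 118*(-10) = -1180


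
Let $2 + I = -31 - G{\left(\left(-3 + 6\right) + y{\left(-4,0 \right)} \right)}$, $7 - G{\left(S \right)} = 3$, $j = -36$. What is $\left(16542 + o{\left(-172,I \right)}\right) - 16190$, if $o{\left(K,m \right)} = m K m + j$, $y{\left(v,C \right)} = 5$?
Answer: $-235152$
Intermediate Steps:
$G{\left(S \right)} = 4$ ($G{\left(S \right)} = 7 - 3 = 4$)
$I = -37$ ($I = -2 - 35 = -37$)
$o{\left(K,m \right)} = -36 + K m^{2}$ ($o{\left(K,m \right)} = m K m - 36 = K m m - 36 = K m^{2} - 36 = -36 + K m^{2}$)
$\left(16542 + o{\left(-172,I \right)}\right) - 16190 = \left(16542 - \left(36 + 172 \left(-37\right)^{2}\right)\right) - 16190 = \left(16542 - 235504\right) - 16190 = -218962 - 16190 = -235152$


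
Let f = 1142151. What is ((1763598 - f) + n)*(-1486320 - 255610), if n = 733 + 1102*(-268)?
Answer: -569339368920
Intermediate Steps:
n = -294603 (n = 733 - 295336 = -294603)
((1763598 - f) + n)*(-1486320 - 255610) = ((1763598 - 1*1142151) - 294603)*(-1486320 - 255610) = ((1763598 - 1142151) - 294603)*(-1741930) = (621447 - 294603)*(-1741930) = 326844*(-1741930) = -569339368920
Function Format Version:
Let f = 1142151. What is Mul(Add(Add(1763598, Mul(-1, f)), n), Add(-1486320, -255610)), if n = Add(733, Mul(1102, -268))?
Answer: -569339368920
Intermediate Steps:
n = -294603 (n = Add(733, -295336) = -294603)
Mul(Add(Add(1763598, Mul(-1, f)), n), Add(-1486320, -255610)) = Mul(Add(Add(1763598, Mul(-1, 1142151)), -294603), Add(-1486320, -255610)) = Mul(Add(Add(1763598, -1142151), -294603), -1741930) = Mul(Add(621447, -294603), -1741930) = Mul(326844, -1741930) = -569339368920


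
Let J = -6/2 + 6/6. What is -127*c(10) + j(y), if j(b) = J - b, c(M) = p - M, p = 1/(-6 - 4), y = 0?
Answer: 12807/10 ≈ 1280.7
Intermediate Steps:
p = -⅒ (p = 1/(-10) = -⅒ ≈ -0.10000)
J = -2 (J = -6*½ + 6*(⅙) = -3 + 1 = -2)
c(M) = -⅒ - M
j(b) = -2 - b
-127*c(10) + j(y) = -127*(-⅒ - 1*10) + (-2 - 1*0) = -127*(-⅒ - 10) + (-2 + 0) = -127*(-101/10) - 2 = 12827/10 - 2 = 12807/10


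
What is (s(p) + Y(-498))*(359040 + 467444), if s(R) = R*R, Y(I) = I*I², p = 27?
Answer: -102075123785292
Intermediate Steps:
Y(I) = I³
s(R) = R²
(s(p) + Y(-498))*(359040 + 467444) = (27² + (-498)³)*(359040 + 467444) = (729 - 123505992)*826484 = -123505263*826484 = -102075123785292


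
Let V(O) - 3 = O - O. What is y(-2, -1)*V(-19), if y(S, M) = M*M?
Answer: 3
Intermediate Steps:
V(O) = 3 (V(O) = 3 + (O - O) = 3 + 0 = 3)
y(S, M) = M**2
y(-2, -1)*V(-19) = (-1)**2*3 = 1*3 = 3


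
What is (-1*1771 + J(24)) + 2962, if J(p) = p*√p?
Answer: 1191 + 48*√6 ≈ 1308.6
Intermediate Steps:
J(p) = p^(3/2)
(-1*1771 + J(24)) + 2962 = (-1*1771 + 24^(3/2)) + 2962 = (-1771 + 48*√6) + 2962 = 1191 + 48*√6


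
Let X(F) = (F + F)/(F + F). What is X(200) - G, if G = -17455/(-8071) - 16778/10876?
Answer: 16677427/43890098 ≈ 0.37998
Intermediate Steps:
X(F) = 1 (X(F) = (2*F)/((2*F)) = (2*F)*(1/(2*F)) = 1)
G = 27212671/43890098 (G = -17455*(-1/8071) - 16778*1/10876 = 17455/8071 - 8389/5438 = 27212671/43890098 ≈ 0.62002)
X(200) - G = 1 - 1*27212671/43890098 = 1 - 27212671/43890098 = 16677427/43890098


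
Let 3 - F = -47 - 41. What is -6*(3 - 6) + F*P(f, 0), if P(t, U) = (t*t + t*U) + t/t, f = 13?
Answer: 15488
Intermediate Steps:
P(t, U) = 1 + t**2 + U*t (P(t, U) = (t**2 + U*t) + 1 = 1 + t**2 + U*t)
F = 91 (F = 3 - (-47 - 41) = 3 - 1*(-88) = 3 + 88 = 91)
-6*(3 - 6) + F*P(f, 0) = -6*(3 - 6) + 91*(1 + 13**2 + 0*13) = -6*(-3) + 91*(1 + 169 + 0) = 18 + 91*170 = 18 + 15470 = 15488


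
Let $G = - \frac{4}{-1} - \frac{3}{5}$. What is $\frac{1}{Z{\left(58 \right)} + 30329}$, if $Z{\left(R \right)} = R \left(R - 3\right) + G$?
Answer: $\frac{5}{167612} \approx 2.9831 \cdot 10^{-5}$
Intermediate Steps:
$G = \frac{17}{5}$ ($G = \left(-4\right) \left(-1\right) - \frac{3}{5} = 4 - \frac{3}{5} = \frac{17}{5} \approx 3.4$)
$Z{\left(R \right)} = \frac{17}{5} + R \left(-3 + R\right)$ ($Z{\left(R \right)} = R \left(R - 3\right) + \frac{17}{5} = R \left(-3 + R\right) + \frac{17}{5} = \frac{17}{5} + R \left(-3 + R\right)$)
$\frac{1}{Z{\left(58 \right)} + 30329} = \frac{1}{\left(\frac{17}{5} + 58^{2} - 174\right) + 30329} = \frac{1}{\left(\frac{17}{5} + 3364 - 174\right) + 30329} = \frac{1}{\frac{15967}{5} + 30329} = \frac{1}{\frac{167612}{5}} = \frac{5}{167612}$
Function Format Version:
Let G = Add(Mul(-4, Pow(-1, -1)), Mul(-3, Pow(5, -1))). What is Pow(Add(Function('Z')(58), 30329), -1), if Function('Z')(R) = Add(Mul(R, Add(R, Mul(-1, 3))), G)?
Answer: Rational(5, 167612) ≈ 2.9831e-5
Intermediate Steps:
G = Rational(17, 5) (G = Add(Mul(-4, -1), Mul(-3, Rational(1, 5))) = Add(4, Rational(-3, 5)) = Rational(17, 5) ≈ 3.4000)
Function('Z')(R) = Add(Rational(17, 5), Mul(R, Add(-3, R))) (Function('Z')(R) = Add(Mul(R, Add(R, Mul(-1, 3))), Rational(17, 5)) = Add(Mul(R, Add(R, -3)), Rational(17, 5)) = Add(Mul(R, Add(-3, R)), Rational(17, 5)) = Add(Rational(17, 5), Mul(R, Add(-3, R))))
Pow(Add(Function('Z')(58), 30329), -1) = Pow(Add(Add(Rational(17, 5), Pow(58, 2), Mul(-3, 58)), 30329), -1) = Pow(Add(Add(Rational(17, 5), 3364, -174), 30329), -1) = Pow(Add(Rational(15967, 5), 30329), -1) = Pow(Rational(167612, 5), -1) = Rational(5, 167612)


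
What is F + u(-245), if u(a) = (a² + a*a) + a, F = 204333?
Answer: 324138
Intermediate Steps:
u(a) = a + 2*a² (u(a) = (a² + a²) + a = 2*a² + a = a + 2*a²)
F + u(-245) = 204333 - 245*(1 + 2*(-245)) = 204333 - 245*(1 - 490) = 204333 - 245*(-489) = 204333 + 119805 = 324138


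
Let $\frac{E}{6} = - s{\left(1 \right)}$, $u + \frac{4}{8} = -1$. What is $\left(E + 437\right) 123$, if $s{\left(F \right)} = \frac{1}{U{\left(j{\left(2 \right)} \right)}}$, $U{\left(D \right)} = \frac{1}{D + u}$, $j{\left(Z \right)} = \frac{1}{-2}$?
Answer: $55227$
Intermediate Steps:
$u = - \frac{3}{2}$ ($u = - \frac{1}{2} - 1 = - \frac{3}{2} \approx -1.5$)
$j{\left(Z \right)} = - \frac{1}{2}$
$U{\left(D \right)} = \frac{1}{- \frac{3}{2} + D}$ ($U{\left(D \right)} = \frac{1}{D - \frac{3}{2}} = \frac{1}{- \frac{3}{2} + D}$)
$s{\left(F \right)} = -2$ ($s{\left(F \right)} = \frac{1}{2 \frac{1}{-3 + 2 \left(- \frac{1}{2}\right)}} = \frac{1}{2 \frac{1}{-3 - 1}} = \frac{1}{2 \frac{1}{-4}} = \frac{1}{2 \left(- \frac{1}{4}\right)} = \frac{1}{- \frac{1}{2}} = -2$)
$E = 12$ ($E = 6 \left(\left(-1\right) \left(-2\right)\right) = 6 \cdot 2 = 12$)
$\left(E + 437\right) 123 = \left(12 + 437\right) 123 = 449 \cdot 123 = 55227$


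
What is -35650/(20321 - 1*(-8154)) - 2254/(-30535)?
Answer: -40975604/34779365 ≈ -1.1782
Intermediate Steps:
-35650/(20321 - 1*(-8154)) - 2254/(-30535) = -35650/(20321 + 8154) - 2254*(-1/30535) = -35650/28475 + 2254/30535 = -35650*1/28475 + 2254/30535 = -1426/1139 + 2254/30535 = -40975604/34779365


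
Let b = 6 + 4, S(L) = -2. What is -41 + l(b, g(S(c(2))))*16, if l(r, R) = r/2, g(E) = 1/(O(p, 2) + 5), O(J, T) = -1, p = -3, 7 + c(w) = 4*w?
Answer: 39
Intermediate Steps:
c(w) = -7 + 4*w
g(E) = ¼ (g(E) = 1/(-1 + 5) = 1/4 = ¼)
b = 10
l(r, R) = r/2 (l(r, R) = r*(½) = r/2)
-41 + l(b, g(S(c(2))))*16 = -41 + ((½)*10)*16 = -41 + 5*16 = -41 + 80 = 39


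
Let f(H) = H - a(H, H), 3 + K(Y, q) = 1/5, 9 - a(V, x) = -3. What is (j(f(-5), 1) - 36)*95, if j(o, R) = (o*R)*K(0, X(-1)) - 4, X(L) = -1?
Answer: 722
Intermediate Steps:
a(V, x) = 12 (a(V, x) = 9 - 1*(-3) = 9 + 3 = 12)
K(Y, q) = -14/5 (K(Y, q) = -3 + 1/5 = -14/5)
f(H) = -12 + H (f(H) = H - 1*12 = H - 12 = -12 + H)
j(o, R) = -4 - 14*R*o/5 (j(o, R) = (o*R)*(-14/5) - 4 = (R*o)*(-14/5) - 4 = -14*R*o/5 - 4 = -4 - 14*R*o/5)
(j(f(-5), 1) - 36)*95 = ((-4 - 14/5*1*(-12 - 5)) - 36)*95 = ((-4 - 14/5*1*(-17)) - 36)*95 = ((-4 + 238/5) - 36)*95 = (218/5 - 36)*95 = (38/5)*95 = 722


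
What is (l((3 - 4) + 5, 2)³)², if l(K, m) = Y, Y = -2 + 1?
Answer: 1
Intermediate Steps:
Y = -1
l(K, m) = -1
(l((3 - 4) + 5, 2)³)² = ((-1)³)² = (-1)² = 1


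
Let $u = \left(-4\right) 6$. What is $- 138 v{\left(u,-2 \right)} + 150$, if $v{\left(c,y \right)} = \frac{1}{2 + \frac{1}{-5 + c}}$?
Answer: $\frac{1516}{19} \approx 79.789$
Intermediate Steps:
$u = -24$
$- 138 v{\left(u,-2 \right)} + 150 = - 138 \frac{-5 - 24}{-9 + 2 \left(-24\right)} + 150 = - 138 \frac{1}{-9 - 48} \left(-29\right) + 150 = - 138 \frac{1}{-57} \left(-29\right) + 150 = - 138 \left(\left(- \frac{1}{57}\right) \left(-29\right)\right) + 150 = \left(-138\right) \frac{29}{57} + 150 = - \frac{1334}{19} + 150 = \frac{1516}{19}$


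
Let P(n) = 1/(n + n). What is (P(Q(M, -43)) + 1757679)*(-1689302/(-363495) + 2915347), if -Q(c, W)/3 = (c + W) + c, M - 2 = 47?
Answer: 614671236754646825623/119953350 ≈ 5.1242e+12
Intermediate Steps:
M = 49 (M = 2 + 47 = 49)
Q(c, W) = -6*c - 3*W (Q(c, W) = -3*((c + W) + c) = -3*((W + c) + c) = -3*(W + 2*c) = -6*c - 3*W)
P(n) = 1/(2*n)
(P(Q(M, -43)) + 1757679)*(-1689302/(-363495) + 2915347) = (1/(2*(-6*49 - 3*(-43))) + 1757679)*(-1689302/(-363495) + 2915347) = (1/(2*(-294 + 129)) + 1757679)*(-1689302*(-1/363495) + 2915347) = ((½)/(-165) + 1757679)*(1689302/363495 + 2915347) = ((½)*(-1/165) + 1757679)*(1059715747067/363495) = (-1/330 + 1757679)*(1059715747067/363495) = (580034069/330)*(1059715747067/363495) = 614671236754646825623/119953350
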